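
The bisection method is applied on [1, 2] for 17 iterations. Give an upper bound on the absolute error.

Bisection error bound: |error| ≤ (b-a)/2^n
|error| ≤ (2 - 1)/2^17 = 1/2^17
|error| ≤ 0.0000076294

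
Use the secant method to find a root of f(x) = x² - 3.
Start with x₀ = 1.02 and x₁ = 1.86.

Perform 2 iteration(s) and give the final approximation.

f(x) = x² - 3
x₀ = 1.02, x₁ = 1.86

Secant formula: x_{n+1} = x_n - f(x_n)(x_n - x_{n-1})/(f(x_n) - f(x_{n-1}))

Iteration 1:
  f(1.020000) = -1.959600
  f(1.860000) = 0.459600
  x_2 = 1.860000 - 0.459600×(1.860000 - 1.020000)/(0.459600 - (-1.959600))
       = 1.700417
Iteration 2:
  f(1.860000) = 0.459600
  f(1.700417) = -0.108583
  x_3 = 1.700417 - (-0.108583)×(1.700417 - 1.860000)/(-0.108583 - 0.459600)
       = 1.730914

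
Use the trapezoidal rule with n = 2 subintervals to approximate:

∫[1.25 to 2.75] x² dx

f(x) = x²
a = 1.25, b = 2.75, n = 2
h = (b - a)/n = 0.750000

Trapezoidal rule: (h/2)[f(x₀) + 2f(x₁) + 2f(x₂) + ... + f(xₙ)]

x_0 = 1.2500, f(x_0) = 1.562500, coefficient = 1
x_1 = 2.0000, f(x_1) = 4.000000, coefficient = 2
x_2 = 2.7500, f(x_2) = 7.562500, coefficient = 1

I ≈ (0.750000/2) × 17.125000 = 6.421875
Exact value: 6.281250
Error: 0.140625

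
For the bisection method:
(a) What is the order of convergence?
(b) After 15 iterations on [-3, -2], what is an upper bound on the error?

(a) Bisection has linear (order 1) convergence; the error is halved each step.

(b) Error bound = (b-a)/2^n = (-2 - (-3))/2^{15}
    = 1/2^{15}

(a) 1 (linear); (b) error ≤ 3.05e-05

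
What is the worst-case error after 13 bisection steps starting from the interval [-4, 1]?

Bisection error bound: |error| ≤ (b-a)/2^n
|error| ≤ (1 - (-4))/2^13 = 5/2^13
|error| ≤ 0.0006103516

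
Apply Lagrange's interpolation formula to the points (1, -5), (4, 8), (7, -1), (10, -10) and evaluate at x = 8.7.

Lagrange interpolation formula:
P(x) = Σ yᵢ × Lᵢ(x)
where Lᵢ(x) = Π_{j≠i} (x - xⱼ)/(xᵢ - xⱼ)

L_0(8.7) = (8.7 - 4)/(1 - 4) × (8.7 - 7)/(1 - 7) × (8.7 - 10)/(1 - 10) = 0.064117
L_1(8.7) = (8.7 - 1)/(4 - 1) × (8.7 - 7)/(4 - 7) × (8.7 - 10)/(4 - 10) = -0.315130
L_2(8.7) = (8.7 - 1)/(7 - 1) × (8.7 - 4)/(7 - 4) × (8.7 - 10)/(7 - 10) = 0.871241
L_3(8.7) = (8.7 - 1)/(10 - 1) × (8.7 - 4)/(10 - 4) × (8.7 - 7)/(10 - 7) = 0.379772

P(8.7) = (-5)×L_0(8.7) + 8×L_1(8.7) + (-1)×L_2(8.7) + (-10)×L_3(8.7)
P(8.7) = -7.510580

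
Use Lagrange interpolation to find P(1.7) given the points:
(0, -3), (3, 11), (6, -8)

Lagrange interpolation formula:
P(x) = Σ yᵢ × Lᵢ(x)
where Lᵢ(x) = Π_{j≠i} (x - xⱼ)/(xᵢ - xⱼ)

L_0(1.7) = (1.7 - 3)/(0 - 3) × (1.7 - 6)/(0 - 6) = 0.310556
L_1(1.7) = (1.7 - 0)/(3 - 0) × (1.7 - 6)/(3 - 6) = 0.812222
L_2(1.7) = (1.7 - 0)/(6 - 0) × (1.7 - 3)/(6 - 3) = -0.122778

P(1.7) = (-3)×L_0(1.7) + 11×L_1(1.7) + (-8)×L_2(1.7)
P(1.7) = 8.985000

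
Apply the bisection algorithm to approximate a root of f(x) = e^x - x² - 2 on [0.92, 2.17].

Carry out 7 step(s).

f(x) = e^x - x² - 2
Initial interval: [0.92, 2.17]

Iteration 1:
  c_1 = (0.920000 + 2.170000)/2 = 1.545000
  f(c_1) = f(1.545000) = 0.300947
  f(a) × f(c) < 0, new interval: [0.920000, 1.545000]
Iteration 2:
  c_2 = (0.920000 + 1.545000)/2 = 1.232500
  f(c_2) = f(1.232500) = -0.089263
  f(a) × f(c) ≥ 0, new interval: [1.232500, 1.545000]
Iteration 3:
  c_3 = (1.232500 + 1.545000)/2 = 1.388750
  f(c_3) = f(1.388750) = 0.081208
  f(a) × f(c) < 0, new interval: [1.232500, 1.388750]
Iteration 4:
  c_4 = (1.232500 + 1.388750)/2 = 1.310625
  f(c_4) = f(1.310625) = -0.009247
  f(a) × f(c) ≥ 0, new interval: [1.310625, 1.388750]
Iteration 5:
  c_5 = (1.310625 + 1.388750)/2 = 1.349687
  f(c_5) = f(1.349687) = 0.034564
  f(a) × f(c) < 0, new interval: [1.310625, 1.349687]
Iteration 6:
  c_6 = (1.310625 + 1.349687)/2 = 1.330156
  f(c_6) = f(1.330156) = 0.012319
  f(a) × f(c) < 0, new interval: [1.310625, 1.330156]
Iteration 7:
  c_7 = (1.310625 + 1.330156)/2 = 1.320391
  f(c_7) = f(1.320391) = 0.001453
  f(a) × f(c) < 0, new interval: [1.310625, 1.320391]

After 7 iteration(s), the approximation is c_7 = 1.320391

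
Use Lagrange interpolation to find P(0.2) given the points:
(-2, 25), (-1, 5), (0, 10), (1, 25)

Lagrange interpolation formula:
P(x) = Σ yᵢ × Lᵢ(x)
where Lᵢ(x) = Π_{j≠i} (x - xⱼ)/(xᵢ - xⱼ)

L_0(0.2) = (0.2 - (-1))/(-2 - (-1)) × (0.2 - 0)/(-2 - 0) × (0.2 - 1)/(-2 - 1) = 0.032000
L_1(0.2) = (0.2 - (-2))/(-1 - (-2)) × (0.2 - 0)/(-1 - 0) × (0.2 - 1)/(-1 - 1) = -0.176000
L_2(0.2) = (0.2 - (-2))/(0 - (-2)) × (0.2 - (-1))/(0 - (-1)) × (0.2 - 1)/(0 - 1) = 1.056000
L_3(0.2) = (0.2 - (-2))/(1 - (-2)) × (0.2 - (-1))/(1 - (-1)) × (0.2 - 0)/(1 - 0) = 0.088000

P(0.2) = 25×L_0(0.2) + 5×L_1(0.2) + 10×L_2(0.2) + 25×L_3(0.2)
P(0.2) = 12.680000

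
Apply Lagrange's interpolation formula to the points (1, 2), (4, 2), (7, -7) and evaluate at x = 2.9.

Lagrange interpolation formula:
P(x) = Σ yᵢ × Lᵢ(x)
where Lᵢ(x) = Π_{j≠i} (x - xⱼ)/(xᵢ - xⱼ)

L_0(2.9) = (2.9 - 4)/(1 - 4) × (2.9 - 7)/(1 - 7) = 0.250556
L_1(2.9) = (2.9 - 1)/(4 - 1) × (2.9 - 7)/(4 - 7) = 0.865556
L_2(2.9) = (2.9 - 1)/(7 - 1) × (2.9 - 4)/(7 - 4) = -0.116111

P(2.9) = 2×L_0(2.9) + 2×L_1(2.9) + (-7)×L_2(2.9)
P(2.9) = 3.045000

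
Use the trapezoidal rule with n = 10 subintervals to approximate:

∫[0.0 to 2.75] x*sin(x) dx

f(x) = x*sin(x)
a = 0.0, b = 2.75, n = 10
h = (b - a)/n = 0.275000

Trapezoidal rule: (h/2)[f(x₀) + 2f(x₁) + 2f(x₂) + ... + f(xₙ)]

x_0 = 0.0000, f(x_0) = 0.000000, coefficient = 1
x_1 = 0.2750, f(x_1) = 0.074675, coefficient = 2
x_2 = 0.5500, f(x_2) = 0.287478, coefficient = 2
x_3 = 0.8250, f(x_3) = 0.606002, coefficient = 2
x_4 = 1.1000, f(x_4) = 0.980328, coefficient = 2
x_5 = 1.3750, f(x_5) = 1.348728, coefficient = 2
x_6 = 1.6500, f(x_6) = 1.644827, coefficient = 2
x_7 = 1.9250, f(x_7) = 1.805502, coefficient = 2
x_8 = 2.2000, f(x_8) = 1.778692, coefficient = 2
x_9 = 2.4750, f(x_9) = 1.530321, coefficient = 2
x_10 = 2.7500, f(x_10) = 1.049568, coefficient = 1

I ≈ (0.275000/2) × 21.162675 = 2.909868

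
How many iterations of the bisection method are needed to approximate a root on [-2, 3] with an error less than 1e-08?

We need (b-a)/2^n ≤ 1e-08
(3 - (-2))/2^n ≤ 1e-08
5/2^n ≤ 1e-08
2^n ≥ 500000000
n ≥ log₂(500000000) = 28.90
n ≥ 29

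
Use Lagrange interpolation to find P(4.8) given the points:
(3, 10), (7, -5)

Lagrange interpolation formula:
P(x) = Σ yᵢ × Lᵢ(x)
where Lᵢ(x) = Π_{j≠i} (x - xⱼ)/(xᵢ - xⱼ)

L_0(4.8) = (4.8 - 7)/(3 - 7) = 0.550000
L_1(4.8) = (4.8 - 3)/(7 - 3) = 0.450000

P(4.8) = 10×L_0(4.8) + (-5)×L_1(4.8)
P(4.8) = 3.250000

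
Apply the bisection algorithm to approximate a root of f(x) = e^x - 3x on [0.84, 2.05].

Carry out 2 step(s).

f(x) = e^x - 3x
Initial interval: [0.84, 2.05]

Iteration 1:
  c_1 = (0.840000 + 2.050000)/2 = 1.445000
  f(c_1) = f(1.445000) = -0.093148
  f(a) × f(c) ≥ 0, new interval: [1.445000, 2.050000]
Iteration 2:
  c_2 = (1.445000 + 2.050000)/2 = 1.747500
  f(c_2) = f(1.747500) = 0.497734
  f(a) × f(c) < 0, new interval: [1.445000, 1.747500]

After 2 iteration(s), the approximation is c_2 = 1.747500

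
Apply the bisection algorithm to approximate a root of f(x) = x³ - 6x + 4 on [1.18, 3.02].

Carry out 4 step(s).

f(x) = x³ - 6x + 4
Initial interval: [1.18, 3.02]

Iteration 1:
  c_1 = (1.180000 + 3.020000)/2 = 2.100000
  f(c_1) = f(2.100000) = 0.661000
  f(a) × f(c) < 0, new interval: [1.180000, 2.100000]
Iteration 2:
  c_2 = (1.180000 + 2.100000)/2 = 1.640000
  f(c_2) = f(1.640000) = -1.429056
  f(a) × f(c) ≥ 0, new interval: [1.640000, 2.100000]
Iteration 3:
  c_3 = (1.640000 + 2.100000)/2 = 1.870000
  f(c_3) = f(1.870000) = -0.680797
  f(a) × f(c) ≥ 0, new interval: [1.870000, 2.100000]
Iteration 4:
  c_4 = (1.870000 + 2.100000)/2 = 1.985000
  f(c_4) = f(1.985000) = -0.088653
  f(a) × f(c) ≥ 0, new interval: [1.985000, 2.100000]

After 4 iteration(s), the approximation is c_4 = 1.985000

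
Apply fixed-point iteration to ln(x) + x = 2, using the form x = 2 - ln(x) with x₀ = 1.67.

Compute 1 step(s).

Equation: ln(x) + x = 2
Fixed-point form: x = 2 - ln(x)
x₀ = 1.67

x_1 = g(1.670000) = 1.487176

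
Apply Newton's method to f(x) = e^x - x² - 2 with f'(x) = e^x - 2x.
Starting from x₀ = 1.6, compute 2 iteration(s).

f(x) = e^x - x² - 2
f'(x) = e^x - 2x
x₀ = 1.6

Newton-Raphson formula: x_{n+1} = x_n - f(x_n)/f'(x_n)

Iteration 1:
  f(1.600000) = 0.393032
  f'(1.600000) = 1.753032
  x_1 = 1.600000 - 0.393032/1.753032 = 1.375799
Iteration 2:
  f(1.375799) = 0.065415
  f'(1.375799) = 1.206639
  x_2 = 1.375799 - 0.065415/1.206639 = 1.321586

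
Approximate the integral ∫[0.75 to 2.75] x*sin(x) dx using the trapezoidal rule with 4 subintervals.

f(x) = x*sin(x)
a = 0.75, b = 2.75, n = 4
h = (b - a)/n = 0.500000

Trapezoidal rule: (h/2)[f(x₀) + 2f(x₁) + 2f(x₂) + ... + f(xₙ)]

x_0 = 0.7500, f(x_0) = 0.511229, coefficient = 1
x_1 = 1.2500, f(x_1) = 1.186231, coefficient = 2
x_2 = 1.7500, f(x_2) = 1.721975, coefficient = 2
x_3 = 2.2500, f(x_3) = 1.750665, coefficient = 2
x_4 = 2.7500, f(x_4) = 1.049568, coefficient = 1

I ≈ (0.500000/2) × 10.878539 = 2.719635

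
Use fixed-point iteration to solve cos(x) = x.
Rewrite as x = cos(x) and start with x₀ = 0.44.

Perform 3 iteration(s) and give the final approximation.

Equation: cos(x) = x
Fixed-point form: x = cos(x)
x₀ = 0.44

x_1 = g(0.440000) = 0.904752
x_2 = g(0.904752) = 0.617881
x_3 = g(0.617881) = 0.815108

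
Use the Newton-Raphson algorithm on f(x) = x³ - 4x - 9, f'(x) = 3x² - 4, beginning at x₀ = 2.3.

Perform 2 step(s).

f(x) = x³ - 4x - 9
f'(x) = 3x² - 4
x₀ = 2.3

Newton-Raphson formula: x_{n+1} = x_n - f(x_n)/f'(x_n)

Iteration 1:
  f(2.300000) = -6.033000
  f'(2.300000) = 11.870000
  x_1 = 2.300000 - (-6.033000)/11.870000 = 2.808256
Iteration 2:
  f(2.808256) = 1.913732
  f'(2.808256) = 19.658907
  x_2 = 2.808256 - 1.913732/19.658907 = 2.710909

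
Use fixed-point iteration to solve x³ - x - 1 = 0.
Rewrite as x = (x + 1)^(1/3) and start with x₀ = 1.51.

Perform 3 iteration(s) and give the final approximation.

Equation: x³ - x - 1 = 0
Fixed-point form: x = (x + 1)^(1/3)
x₀ = 1.51

x_1 = g(1.510000) = 1.359016
x_2 = g(1.359016) = 1.331201
x_3 = g(1.331201) = 1.325948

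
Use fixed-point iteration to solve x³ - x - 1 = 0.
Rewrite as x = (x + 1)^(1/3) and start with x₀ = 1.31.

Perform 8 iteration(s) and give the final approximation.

Equation: x³ - x - 1 = 0
Fixed-point form: x = (x + 1)^(1/3)
x₀ = 1.31

x_1 = g(1.310000) = 1.321916
x_2 = g(1.321916) = 1.324186
x_3 = g(1.324186) = 1.324617
x_4 = g(1.324617) = 1.324699
x_5 = g(1.324699) = 1.324714
x_6 = g(1.324714) = 1.324717
x_7 = g(1.324717) = 1.324718
x_8 = g(1.324718) = 1.324718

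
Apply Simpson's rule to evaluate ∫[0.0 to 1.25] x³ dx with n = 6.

f(x) = x³
a = 0.0, b = 1.25, n = 6
h = (b - a)/n = 0.208333

Simpson's rule: (h/3)[f(x₀) + 4f(x₁) + 2f(x₂) + ... + f(xₙ)]

x_0 = 0.0000, f(x_0) = 0.000000, coefficient = 1
x_1 = 0.2083, f(x_1) = 0.009042, coefficient = 4
x_2 = 0.4167, f(x_2) = 0.072338, coefficient = 2
x_3 = 0.6250, f(x_3) = 0.244141, coefficient = 4
x_4 = 0.8333, f(x_4) = 0.578704, coefficient = 2
x_5 = 1.0417, f(x_5) = 1.130281, coefficient = 4
x_6 = 1.2500, f(x_6) = 1.953125, coefficient = 1

I ≈ (0.208333/3) × 8.789062 = 0.610352
Exact value: 0.610352
Error: 0.000000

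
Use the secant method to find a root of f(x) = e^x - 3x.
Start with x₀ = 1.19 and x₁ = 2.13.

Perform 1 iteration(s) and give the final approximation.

f(x) = e^x - 3x
x₀ = 1.19, x₁ = 2.13

Secant formula: x_{n+1} = x_n - f(x_n)(x_n - x_{n-1})/(f(x_n) - f(x_{n-1}))

Iteration 1:
  f(1.190000) = -0.282919
  f(2.130000) = 2.024867
  x_2 = 2.130000 - 2.024867×(2.130000 - 1.190000)/(2.024867 - (-0.282919))
       = 1.305238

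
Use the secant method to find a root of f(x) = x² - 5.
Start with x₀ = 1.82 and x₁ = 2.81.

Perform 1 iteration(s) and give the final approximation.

f(x) = x² - 5
x₀ = 1.82, x₁ = 2.81

Secant formula: x_{n+1} = x_n - f(x_n)(x_n - x_{n-1})/(f(x_n) - f(x_{n-1}))

Iteration 1:
  f(1.820000) = -1.687600
  f(2.810000) = 2.896100
  x_2 = 2.810000 - 2.896100×(2.810000 - 1.820000)/(2.896100 - (-1.687600))
       = 2.184492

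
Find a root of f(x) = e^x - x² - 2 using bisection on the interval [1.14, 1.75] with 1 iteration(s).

f(x) = e^x - x² - 2
Initial interval: [1.14, 1.75]

Iteration 1:
  c_1 = (1.140000 + 1.750000)/2 = 1.445000
  f(c_1) = f(1.445000) = 0.153827
  f(a) × f(c) < 0, new interval: [1.140000, 1.445000]

After 1 iteration(s), the approximation is c_1 = 1.445000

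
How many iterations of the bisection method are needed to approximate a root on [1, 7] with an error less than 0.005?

We need (b-a)/2^n ≤ 0.005
(7 - 1)/2^n ≤ 0.005
6/2^n ≤ 0.005
2^n ≥ 1200
n ≥ log₂(1200) = 10.23
n ≥ 11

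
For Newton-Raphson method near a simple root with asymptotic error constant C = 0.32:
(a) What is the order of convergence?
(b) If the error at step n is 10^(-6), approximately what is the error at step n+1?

(a) Newton-Raphson has quadratic (order 2) convergence near simple roots.
    This means |e_{n+1}| ≈ C|e_n|².

(b) With |e_n| = 10^(-6) and C = 0.32:
    |e_{n+1}| ≈ 0.32 × (10^(-6))² = 0.32 × 10^(-12)

(a) 2 (quadratic); (b) |e_{n+1}| ≈ 3.200e-13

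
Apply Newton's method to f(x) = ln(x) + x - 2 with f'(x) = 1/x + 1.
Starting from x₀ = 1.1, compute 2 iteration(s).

f(x) = ln(x) + x - 2
f'(x) = 1/x + 1
x₀ = 1.1

Newton-Raphson formula: x_{n+1} = x_n - f(x_n)/f'(x_n)

Iteration 1:
  f(1.100000) = -0.804690
  f'(1.100000) = 1.909091
  x_1 = 1.100000 - (-0.804690)/1.909091 = 1.521504
Iteration 2:
  f(1.521504) = -0.058796
  f'(1.521504) = 1.657244
  x_2 = 1.521504 - (-0.058796)/1.657244 = 1.556983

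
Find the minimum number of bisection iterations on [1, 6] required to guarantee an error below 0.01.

We need (b-a)/2^n ≤ 0.01
(6 - 1)/2^n ≤ 0.01
5/2^n ≤ 0.01
2^n ≥ 500
n ≥ log₂(500) = 8.97
n ≥ 9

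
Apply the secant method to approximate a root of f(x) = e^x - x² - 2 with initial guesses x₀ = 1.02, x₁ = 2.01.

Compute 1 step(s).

f(x) = e^x - x² - 2
x₀ = 1.02, x₁ = 2.01

Secant formula: x_{n+1} = x_n - f(x_n)(x_n - x_{n-1})/(f(x_n) - f(x_{n-1}))

Iteration 1:
  f(1.020000) = -0.267205
  f(2.010000) = 1.423217
  x_2 = 2.010000 - 1.423217×(2.010000 - 1.020000)/(1.423217 - (-0.267205))
       = 1.176489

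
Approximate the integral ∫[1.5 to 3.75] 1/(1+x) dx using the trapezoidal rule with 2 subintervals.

f(x) = 1/(1+x)
a = 1.5, b = 3.75, n = 2
h = (b - a)/n = 1.125000

Trapezoidal rule: (h/2)[f(x₀) + 2f(x₁) + 2f(x₂) + ... + f(xₙ)]

x_0 = 1.5000, f(x_0) = 0.400000, coefficient = 1
x_1 = 2.6250, f(x_1) = 0.275862, coefficient = 2
x_2 = 3.7500, f(x_2) = 0.210526, coefficient = 1

I ≈ (1.125000/2) × 1.162250 = 0.653766
Exact value: 0.641854
Error: 0.011912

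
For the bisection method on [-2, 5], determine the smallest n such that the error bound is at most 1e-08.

We need (b-a)/2^n ≤ 1e-08
(5 - (-2))/2^n ≤ 1e-08
7/2^n ≤ 1e-08
2^n ≥ 700000000
n ≥ log₂(700000000) = 29.38
n ≥ 30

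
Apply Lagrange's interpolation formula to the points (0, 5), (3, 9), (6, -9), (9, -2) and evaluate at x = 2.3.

Lagrange interpolation formula:
P(x) = Σ yᵢ × Lᵢ(x)
where Lᵢ(x) = Π_{j≠i} (x - xⱼ)/(xᵢ - xⱼ)

L_0(2.3) = (2.3 - 3)/(0 - 3) × (2.3 - 6)/(0 - 6) × (2.3 - 9)/(0 - 9) = 0.107117
L_1(2.3) = (2.3 - 0)/(3 - 0) × (2.3 - 6)/(3 - 6) × (2.3 - 9)/(3 - 9) = 1.055870
L_2(2.3) = (2.3 - 0)/(6 - 0) × (2.3 - 3)/(6 - 3) × (2.3 - 9)/(6 - 9) = -0.199759
L_3(2.3) = (2.3 - 0)/(9 - 0) × (2.3 - 3)/(9 - 3) × (2.3 - 6)/(9 - 6) = 0.036772

P(2.3) = 5×L_0(2.3) + 9×L_1(2.3) + (-9)×L_2(2.3) + (-2)×L_3(2.3)
P(2.3) = 11.762710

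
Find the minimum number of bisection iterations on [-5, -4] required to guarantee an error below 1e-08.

We need (b-a)/2^n ≤ 1e-08
(-4 - (-5))/2^n ≤ 1e-08
1/2^n ≤ 1e-08
2^n ≥ 100000000
n ≥ log₂(100000000) = 26.58
n ≥ 27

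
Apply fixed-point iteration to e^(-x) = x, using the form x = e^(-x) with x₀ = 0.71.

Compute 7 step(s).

Equation: e^(-x) = x
Fixed-point form: x = e^(-x)
x₀ = 0.71

x_1 = g(0.710000) = 0.491644
x_2 = g(0.491644) = 0.611620
x_3 = g(0.611620) = 0.542471
x_4 = g(0.542471) = 0.581310
x_5 = g(0.581310) = 0.559165
x_6 = g(0.559165) = 0.571686
x_7 = g(0.571686) = 0.564573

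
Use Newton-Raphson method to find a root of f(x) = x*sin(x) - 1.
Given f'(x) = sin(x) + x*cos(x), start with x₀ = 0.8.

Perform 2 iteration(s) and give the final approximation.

f(x) = x*sin(x) - 1
f'(x) = sin(x) + x*cos(x)
x₀ = 0.8

Newton-Raphson formula: x_{n+1} = x_n - f(x_n)/f'(x_n)

Iteration 1:
  f(0.800000) = -0.426115
  f'(0.800000) = 1.274721
  x_1 = 0.800000 - (-0.426115)/1.274721 = 1.134281
Iteration 2:
  f(1.134281) = 0.027920
  f'(1.134281) = 1.385786
  x_2 = 1.134281 - 0.027920/1.385786 = 1.114134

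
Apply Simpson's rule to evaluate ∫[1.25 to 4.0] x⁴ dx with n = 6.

f(x) = x⁴
a = 1.25, b = 4.0, n = 6
h = (b - a)/n = 0.458333

Simpson's rule: (h/3)[f(x₀) + 4f(x₁) + 2f(x₂) + ... + f(xₙ)]

x_0 = 1.2500, f(x_0) = 2.441406, coefficient = 1
x_1 = 1.7083, f(x_1) = 8.517075, coefficient = 4
x_2 = 2.1667, f(x_2) = 22.037809, coefficient = 2
x_3 = 2.6250, f(x_3) = 47.480713, coefficient = 4
x_4 = 3.0833, f(x_4) = 90.381993, coefficient = 2
x_5 = 3.5417, f(x_5) = 157.336953, coefficient = 4
x_6 = 4.0000, f(x_6) = 256.000000, coefficient = 1

I ≈ (0.458333/3) × 1336.619973 = 204.205829
Exact value: 204.189648
Error: 0.016181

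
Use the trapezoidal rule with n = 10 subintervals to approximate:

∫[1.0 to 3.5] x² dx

f(x) = x²
a = 1.0, b = 3.5, n = 10
h = (b - a)/n = 0.250000

Trapezoidal rule: (h/2)[f(x₀) + 2f(x₁) + 2f(x₂) + ... + f(xₙ)]

x_0 = 1.0000, f(x_0) = 1.000000, coefficient = 1
x_1 = 1.2500, f(x_1) = 1.562500, coefficient = 2
x_2 = 1.5000, f(x_2) = 2.250000, coefficient = 2
x_3 = 1.7500, f(x_3) = 3.062500, coefficient = 2
x_4 = 2.0000, f(x_4) = 4.000000, coefficient = 2
x_5 = 2.2500, f(x_5) = 5.062500, coefficient = 2
x_6 = 2.5000, f(x_6) = 6.250000, coefficient = 2
x_7 = 2.7500, f(x_7) = 7.562500, coefficient = 2
x_8 = 3.0000, f(x_8) = 9.000000, coefficient = 2
x_9 = 3.2500, f(x_9) = 10.562500, coefficient = 2
x_10 = 3.5000, f(x_10) = 12.250000, coefficient = 1

I ≈ (0.250000/2) × 111.875000 = 13.984375
Exact value: 13.958333
Error: 0.026042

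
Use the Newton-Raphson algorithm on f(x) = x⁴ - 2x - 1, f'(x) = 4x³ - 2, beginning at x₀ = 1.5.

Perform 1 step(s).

f(x) = x⁴ - 2x - 1
f'(x) = 4x³ - 2
x₀ = 1.5

Newton-Raphson formula: x_{n+1} = x_n - f(x_n)/f'(x_n)

Iteration 1:
  f(1.500000) = 1.062500
  f'(1.500000) = 11.500000
  x_1 = 1.500000 - 1.062500/11.500000 = 1.407609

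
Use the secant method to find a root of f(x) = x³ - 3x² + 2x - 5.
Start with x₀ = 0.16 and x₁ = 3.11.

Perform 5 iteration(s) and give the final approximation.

f(x) = x³ - 3x² + 2x - 5
x₀ = 0.16, x₁ = 3.11

Secant formula: x_{n+1} = x_n - f(x_n)(x_n - x_{n-1})/(f(x_n) - f(x_{n-1}))

Iteration 1:
  f(0.160000) = -4.752704
  f(3.110000) = 2.283931
  x_2 = 3.110000 - 2.283931×(3.110000 - 0.160000)/(2.283931 - (-4.752704))
       = 2.152497
Iteration 2:
  f(3.110000) = 2.283931
  f(2.152497) = -4.621692
  x_3 = 2.152497 - (-4.621692)×(2.152497 - 3.110000)/(-4.621692 - 2.283931)
       = 2.793320
Iteration 3:
  f(2.152497) = -4.621692
  f(2.793320) = -1.026005
  x_4 = 2.793320 - (-1.026005)×(2.793320 - 2.152497)/(-1.026005 - (-4.621692))
       = 2.976175
Iteration 4:
  f(2.793320) = -1.026005
  f(2.976175) = 0.741317
  x_5 = 2.976175 - 0.741317×(2.976175 - 2.793320)/(0.741317 - (-1.026005))
       = 2.899475
Iteration 5:
  f(2.976175) = 0.741317
  f(2.899475) = -0.046157
  x_6 = 2.899475 - (-0.046157)×(2.899475 - 2.976175)/(-0.046157 - 0.741317)
       = 2.903971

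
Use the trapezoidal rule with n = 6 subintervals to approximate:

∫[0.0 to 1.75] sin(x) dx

f(x) = sin(x)
a = 0.0, b = 1.75, n = 6
h = (b - a)/n = 0.291667

Trapezoidal rule: (h/2)[f(x₀) + 2f(x₁) + 2f(x₂) + ... + f(xₙ)]

x_0 = 0.0000, f(x_0) = 0.000000, coefficient = 1
x_1 = 0.2917, f(x_1) = 0.287549, coefficient = 2
x_2 = 0.5833, f(x_2) = 0.550809, coefficient = 2
x_3 = 0.8750, f(x_3) = 0.767544, coefficient = 2
x_4 = 1.1667, f(x_4) = 0.919445, coefficient = 2
x_5 = 1.4583, f(x_5) = 0.993683, coefficient = 2
x_6 = 1.7500, f(x_6) = 0.983986, coefficient = 1

I ≈ (0.291667/2) × 8.022044 = 1.169881
Exact value: 1.178246
Error: 0.008365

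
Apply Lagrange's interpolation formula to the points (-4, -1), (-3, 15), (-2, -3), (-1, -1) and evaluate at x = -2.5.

Lagrange interpolation formula:
P(x) = Σ yᵢ × Lᵢ(x)
where Lᵢ(x) = Π_{j≠i} (x - xⱼ)/(xᵢ - xⱼ)

L_0(-2.5) = (-2.5 - (-3))/(-4 - (-3)) × (-2.5 - (-2))/(-4 - (-2)) × (-2.5 - (-1))/(-4 - (-1)) = -0.062500
L_1(-2.5) = (-2.5 - (-4))/(-3 - (-4)) × (-2.5 - (-2))/(-3 - (-2)) × (-2.5 - (-1))/(-3 - (-1)) = 0.562500
L_2(-2.5) = (-2.5 - (-4))/(-2 - (-4)) × (-2.5 - (-3))/(-2 - (-3)) × (-2.5 - (-1))/(-2 - (-1)) = 0.562500
L_3(-2.5) = (-2.5 - (-4))/(-1 - (-4)) × (-2.5 - (-3))/(-1 - (-3)) × (-2.5 - (-2))/(-1 - (-2)) = -0.062500

P(-2.5) = (-1)×L_0(-2.5) + 15×L_1(-2.5) + (-3)×L_2(-2.5) + (-1)×L_3(-2.5)
P(-2.5) = 6.875000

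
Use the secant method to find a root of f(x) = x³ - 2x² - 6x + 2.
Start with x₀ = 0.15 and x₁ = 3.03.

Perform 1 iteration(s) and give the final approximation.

f(x) = x³ - 2x² - 6x + 2
x₀ = 0.15, x₁ = 3.03

Secant formula: x_{n+1} = x_n - f(x_n)(x_n - x_{n-1})/(f(x_n) - f(x_{n-1}))

Iteration 1:
  f(0.150000) = 1.058375
  f(3.030000) = -6.723673
  x_2 = 3.030000 - (-6.723673)×(3.030000 - 0.150000)/(-6.723673 - 1.058375)
       = 0.541686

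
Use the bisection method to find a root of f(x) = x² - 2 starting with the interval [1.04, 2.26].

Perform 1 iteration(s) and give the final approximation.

f(x) = x² - 2
Initial interval: [1.04, 2.26]

Iteration 1:
  c_1 = (1.040000 + 2.260000)/2 = 1.650000
  f(c_1) = f(1.650000) = 0.722500
  f(a) × f(c) < 0, new interval: [1.040000, 1.650000]

After 1 iteration(s), the approximation is c_1 = 1.650000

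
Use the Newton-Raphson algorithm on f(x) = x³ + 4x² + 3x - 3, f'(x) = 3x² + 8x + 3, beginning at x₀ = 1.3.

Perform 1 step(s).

f(x) = x³ + 4x² + 3x - 3
f'(x) = 3x² + 8x + 3
x₀ = 1.3

Newton-Raphson formula: x_{n+1} = x_n - f(x_n)/f'(x_n)

Iteration 1:
  f(1.300000) = 9.857000
  f'(1.300000) = 18.470000
  x_1 = 1.300000 - 9.857000/18.470000 = 0.766324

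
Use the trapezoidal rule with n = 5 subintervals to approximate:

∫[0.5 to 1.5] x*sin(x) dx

f(x) = x*sin(x)
a = 0.5, b = 1.5, n = 5
h = (b - a)/n = 0.200000

Trapezoidal rule: (h/2)[f(x₀) + 2f(x₁) + 2f(x₂) + ... + f(xₙ)]

x_0 = 0.5000, f(x_0) = 0.239713, coefficient = 1
x_1 = 0.7000, f(x_1) = 0.450952, coefficient = 2
x_2 = 0.9000, f(x_2) = 0.704994, coefficient = 2
x_3 = 1.1000, f(x_3) = 0.980328, coefficient = 2
x_4 = 1.3000, f(x_4) = 1.252626, coefficient = 2
x_5 = 1.5000, f(x_5) = 1.496242, coefficient = 1

I ≈ (0.200000/2) × 8.513756 = 0.851376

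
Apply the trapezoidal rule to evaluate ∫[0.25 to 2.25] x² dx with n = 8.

f(x) = x²
a = 0.25, b = 2.25, n = 8
h = (b - a)/n = 0.250000

Trapezoidal rule: (h/2)[f(x₀) + 2f(x₁) + 2f(x₂) + ... + f(xₙ)]

x_0 = 0.2500, f(x_0) = 0.062500, coefficient = 1
x_1 = 0.5000, f(x_1) = 0.250000, coefficient = 2
x_2 = 0.7500, f(x_2) = 0.562500, coefficient = 2
x_3 = 1.0000, f(x_3) = 1.000000, coefficient = 2
x_4 = 1.2500, f(x_4) = 1.562500, coefficient = 2
x_5 = 1.5000, f(x_5) = 2.250000, coefficient = 2
x_6 = 1.7500, f(x_6) = 3.062500, coefficient = 2
x_7 = 2.0000, f(x_7) = 4.000000, coefficient = 2
x_8 = 2.2500, f(x_8) = 5.062500, coefficient = 1

I ≈ (0.250000/2) × 30.500000 = 3.812500
Exact value: 3.791667
Error: 0.020833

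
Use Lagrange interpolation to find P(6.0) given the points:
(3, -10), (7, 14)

Lagrange interpolation formula:
P(x) = Σ yᵢ × Lᵢ(x)
where Lᵢ(x) = Π_{j≠i} (x - xⱼ)/(xᵢ - xⱼ)

L_0(6.0) = (6.0 - 7)/(3 - 7) = 0.250000
L_1(6.0) = (6.0 - 3)/(7 - 3) = 0.750000

P(6.0) = (-10)×L_0(6.0) + 14×L_1(6.0)
P(6.0) = 8.000000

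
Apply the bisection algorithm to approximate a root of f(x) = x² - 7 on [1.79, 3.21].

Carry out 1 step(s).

f(x) = x² - 7
Initial interval: [1.79, 3.21]

Iteration 1:
  c_1 = (1.790000 + 3.210000)/2 = 2.500000
  f(c_1) = f(2.500000) = -0.750000
  f(a) × f(c) ≥ 0, new interval: [2.500000, 3.210000]

After 1 iteration(s), the approximation is c_1 = 2.500000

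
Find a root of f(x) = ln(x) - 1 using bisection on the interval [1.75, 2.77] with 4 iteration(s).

f(x) = ln(x) - 1
Initial interval: [1.75, 2.77]

Iteration 1:
  c_1 = (1.750000 + 2.770000)/2 = 2.260000
  f(c_1) = f(2.260000) = -0.184635
  f(a) × f(c) ≥ 0, new interval: [2.260000, 2.770000]
Iteration 2:
  c_2 = (2.260000 + 2.770000)/2 = 2.515000
  f(c_2) = f(2.515000) = -0.077727
  f(a) × f(c) ≥ 0, new interval: [2.515000, 2.770000]
Iteration 3:
  c_3 = (2.515000 + 2.770000)/2 = 2.642500
  f(c_3) = f(2.642500) = -0.028275
  f(a) × f(c) ≥ 0, new interval: [2.642500, 2.770000]
Iteration 4:
  c_4 = (2.642500 + 2.770000)/2 = 2.706250
  f(c_4) = f(2.706250) = -0.004436
  f(a) × f(c) ≥ 0, new interval: [2.706250, 2.770000]

After 4 iteration(s), the approximation is c_4 = 2.706250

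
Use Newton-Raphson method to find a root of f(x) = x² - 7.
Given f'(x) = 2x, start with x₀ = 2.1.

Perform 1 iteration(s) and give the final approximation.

f(x) = x² - 7
f'(x) = 2x
x₀ = 2.1

Newton-Raphson formula: x_{n+1} = x_n - f(x_n)/f'(x_n)

Iteration 1:
  f(2.100000) = -2.590000
  f'(2.100000) = 4.200000
  x_1 = 2.100000 - (-2.590000)/4.200000 = 2.716667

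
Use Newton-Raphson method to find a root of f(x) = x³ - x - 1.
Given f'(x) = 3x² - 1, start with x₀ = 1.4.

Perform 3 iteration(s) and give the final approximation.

f(x) = x³ - x - 1
f'(x) = 3x² - 1
x₀ = 1.4

Newton-Raphson formula: x_{n+1} = x_n - f(x_n)/f'(x_n)

Iteration 1:
  f(1.400000) = 0.344000
  f'(1.400000) = 4.880000
  x_1 = 1.400000 - 0.344000/4.880000 = 1.329508
Iteration 2:
  f(1.329508) = 0.020520
  f'(1.329508) = 4.302776
  x_2 = 1.329508 - 0.020520/4.302776 = 1.324739
Iteration 3:
  f(1.324739) = 0.000091
  f'(1.324739) = 4.264802
  x_3 = 1.324739 - 0.000091/4.264802 = 1.324718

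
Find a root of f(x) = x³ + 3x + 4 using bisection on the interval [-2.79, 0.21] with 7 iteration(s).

f(x) = x³ + 3x + 4
Initial interval: [-2.79, 0.21]

Iteration 1:
  c_1 = (-2.790000 + 0.210000)/2 = -1.290000
  f(c_1) = f(-1.290000) = -2.016689
  f(a) × f(c) ≥ 0, new interval: [-1.290000, 0.210000]
Iteration 2:
  c_2 = (-1.290000 + 0.210000)/2 = -0.540000
  f(c_2) = f(-0.540000) = 2.222536
  f(a) × f(c) < 0, new interval: [-1.290000, -0.540000]
Iteration 3:
  c_3 = (-1.290000 + (-0.540000))/2 = -0.915000
  f(c_3) = f(-0.915000) = 0.488939
  f(a) × f(c) < 0, new interval: [-1.290000, -0.915000]
Iteration 4:
  c_4 = (-1.290000 + (-0.915000))/2 = -1.102500
  f(c_4) = f(-1.102500) = -0.647596
  f(a) × f(c) ≥ 0, new interval: [-1.102500, -0.915000]
Iteration 5:
  c_5 = (-1.102500 + (-0.915000))/2 = -1.008750
  f(c_5) = f(-1.008750) = -0.052730
  f(a) × f(c) ≥ 0, new interval: [-1.008750, -0.915000]
Iteration 6:
  c_6 = (-1.008750 + (-0.915000))/2 = -0.961875
  f(c_6) = f(-0.961875) = 0.224445
  f(a) × f(c) < 0, new interval: [-1.008750, -0.961875]
Iteration 7:
  c_7 = (-1.008750 + (-0.961875))/2 = -0.985313
  f(c_7) = f(-0.985313) = 0.087481
  f(a) × f(c) < 0, new interval: [-1.008750, -0.985313]

After 7 iteration(s), the approximation is c_7 = -0.985313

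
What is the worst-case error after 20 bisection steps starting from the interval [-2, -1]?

Bisection error bound: |error| ≤ (b-a)/2^n
|error| ≤ (-1 - (-2))/2^20 = 1/2^20
|error| ≤ 0.0000009537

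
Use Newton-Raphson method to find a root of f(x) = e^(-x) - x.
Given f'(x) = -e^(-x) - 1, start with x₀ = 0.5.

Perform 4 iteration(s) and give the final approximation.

f(x) = e^(-x) - x
f'(x) = -e^(-x) - 1
x₀ = 0.5

Newton-Raphson formula: x_{n+1} = x_n - f(x_n)/f'(x_n)

Iteration 1:
  f(0.500000) = 0.106531
  f'(0.500000) = -1.606531
  x_1 = 0.500000 - 0.106531/(-1.606531) = 0.566311
Iteration 2:
  f(0.566311) = 0.001305
  f'(0.566311) = -1.567616
  x_2 = 0.566311 - 0.001305/(-1.567616) = 0.567143
Iteration 3:
  f(0.567143) = 0.000000
  f'(0.567143) = -1.567143
  x_3 = 0.567143 - 0.000000/(-1.567143) = 0.567143
Iteration 4:
  f(0.567143) = 0.000000
  f'(0.567143) = -1.567143
  x_4 = 0.567143 - 0.000000/(-1.567143) = 0.567143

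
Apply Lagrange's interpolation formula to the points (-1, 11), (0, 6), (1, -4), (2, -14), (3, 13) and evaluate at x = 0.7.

Lagrange interpolation formula:
P(x) = Σ yᵢ × Lᵢ(x)
where Lᵢ(x) = Π_{j≠i} (x - xⱼ)/(xᵢ - xⱼ)

L_0(0.7) = (0.7 - 0)/(-1 - 0) × (0.7 - 1)/(-1 - 1) × (0.7 - 2)/(-1 - 2) × (0.7 - 3)/(-1 - 3) = -0.026163
L_1(0.7) = (0.7 - (-1))/(0 - (-1)) × (0.7 - 1)/(0 - 1) × (0.7 - 2)/(0 - 2) × (0.7 - 3)/(0 - 3) = 0.254150
L_2(0.7) = (0.7 - (-1))/(1 - (-1)) × (0.7 - 0)/(1 - 0) × (0.7 - 2)/(1 - 2) × (0.7 - 3)/(1 - 3) = 0.889525
L_3(0.7) = (0.7 - (-1))/(2 - (-1)) × (0.7 - 0)/(2 - 0) × (0.7 - 1)/(2 - 1) × (0.7 - 3)/(2 - 3) = -0.136850
L_4(0.7) = (0.7 - (-1))/(3 - (-1)) × (0.7 - 0)/(3 - 0) × (0.7 - 1)/(3 - 1) × (0.7 - 2)/(3 - 2) = 0.019338

P(0.7) = 11×L_0(0.7) + 6×L_1(0.7) + (-4)×L_2(0.7) + (-14)×L_3(0.7) + 13×L_4(0.7)
P(0.7) = -0.153700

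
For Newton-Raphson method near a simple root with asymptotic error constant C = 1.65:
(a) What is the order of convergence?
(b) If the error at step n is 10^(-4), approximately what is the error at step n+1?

(a) Newton-Raphson has quadratic (order 2) convergence near simple roots.
    This means |e_{n+1}| ≈ C|e_n|².

(b) With |e_n| = 10^(-4) and C = 1.65:
    |e_{n+1}| ≈ 1.65 × (10^(-4))² = 1.65 × 10^(-8)

(a) 2 (quadratic); (b) |e_{n+1}| ≈ 1.650e-08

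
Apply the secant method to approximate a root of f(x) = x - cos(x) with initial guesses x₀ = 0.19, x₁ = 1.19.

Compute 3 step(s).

f(x) = x - cos(x)
x₀ = 0.19, x₁ = 1.19

Secant formula: x_{n+1} = x_n - f(x_n)(x_n - x_{n-1})/(f(x_n) - f(x_{n-1}))

Iteration 1:
  f(0.190000) = -0.792004
  f(1.190000) = 0.818340
  x_2 = 1.190000 - 0.818340×(1.190000 - 0.190000)/(0.818340 - (-0.792004))
       = 0.681823
Iteration 2:
  f(1.190000) = 0.818340
  f(0.681823) = -0.094602
  x_3 = 0.681823 - (-0.094602)×(0.681823 - 1.190000)/(-0.094602 - 0.818340)
       = 0.734482
Iteration 3:
  f(0.681823) = -0.094602
  f(0.734482) = -0.007696
  x_4 = 0.734482 - (-0.007696)×(0.734482 - 0.681823)/(-0.007696 - (-0.094602))
       = 0.739145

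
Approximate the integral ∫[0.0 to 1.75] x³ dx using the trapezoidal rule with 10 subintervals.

f(x) = x³
a = 0.0, b = 1.75, n = 10
h = (b - a)/n = 0.175000

Trapezoidal rule: (h/2)[f(x₀) + 2f(x₁) + 2f(x₂) + ... + f(xₙ)]

x_0 = 0.0000, f(x_0) = 0.000000, coefficient = 1
x_1 = 0.1750, f(x_1) = 0.005359, coefficient = 2
x_2 = 0.3500, f(x_2) = 0.042875, coefficient = 2
x_3 = 0.5250, f(x_3) = 0.144703, coefficient = 2
x_4 = 0.7000, f(x_4) = 0.343000, coefficient = 2
x_5 = 0.8750, f(x_5) = 0.669922, coefficient = 2
x_6 = 1.0500, f(x_6) = 1.157625, coefficient = 2
x_7 = 1.2250, f(x_7) = 1.838266, coefficient = 2
x_8 = 1.4000, f(x_8) = 2.744000, coefficient = 2
x_9 = 1.5750, f(x_9) = 3.906984, coefficient = 2
x_10 = 1.7500, f(x_10) = 5.359375, coefficient = 1

I ≈ (0.175000/2) × 27.064844 = 2.368174
Exact value: 2.344727
Error: 0.023447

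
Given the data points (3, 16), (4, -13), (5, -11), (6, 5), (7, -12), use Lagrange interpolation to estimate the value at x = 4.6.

Lagrange interpolation formula:
P(x) = Σ yᵢ × Lᵢ(x)
where Lᵢ(x) = Π_{j≠i} (x - xⱼ)/(xᵢ - xⱼ)

L_0(4.6) = (4.6 - 4)/(3 - 4) × (4.6 - 5)/(3 - 5) × (4.6 - 6)/(3 - 6) × (4.6 - 7)/(3 - 7) = -0.033600
L_1(4.6) = (4.6 - 3)/(4 - 3) × (4.6 - 5)/(4 - 5) × (4.6 - 6)/(4 - 6) × (4.6 - 7)/(4 - 7) = 0.358400
L_2(4.6) = (4.6 - 3)/(5 - 3) × (4.6 - 4)/(5 - 4) × (4.6 - 6)/(5 - 6) × (4.6 - 7)/(5 - 7) = 0.806400
L_3(4.6) = (4.6 - 3)/(6 - 3) × (4.6 - 4)/(6 - 4) × (4.6 - 5)/(6 - 5) × (4.6 - 7)/(6 - 7) = -0.153600
L_4(4.6) = (4.6 - 3)/(7 - 3) × (4.6 - 4)/(7 - 4) × (4.6 - 5)/(7 - 5) × (4.6 - 6)/(7 - 6) = 0.022400

P(4.6) = 16×L_0(4.6) + (-13)×L_1(4.6) + (-11)×L_2(4.6) + 5×L_3(4.6) + (-12)×L_4(4.6)
P(4.6) = -15.104000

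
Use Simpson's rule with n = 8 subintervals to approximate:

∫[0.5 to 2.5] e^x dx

f(x) = e^x
a = 0.5, b = 2.5, n = 8
h = (b - a)/n = 0.250000

Simpson's rule: (h/3)[f(x₀) + 4f(x₁) + 2f(x₂) + ... + f(xₙ)]

x_0 = 0.5000, f(x_0) = 1.648721, coefficient = 1
x_1 = 0.7500, f(x_1) = 2.117000, coefficient = 4
x_2 = 1.0000, f(x_2) = 2.718282, coefficient = 2
x_3 = 1.2500, f(x_3) = 3.490343, coefficient = 4
x_4 = 1.5000, f(x_4) = 4.481689, coefficient = 2
x_5 = 1.7500, f(x_5) = 5.754603, coefficient = 4
x_6 = 2.0000, f(x_6) = 7.389056, coefficient = 2
x_7 = 2.2500, f(x_7) = 9.487736, coefficient = 4
x_8 = 2.5000, f(x_8) = 12.182494, coefficient = 1

I ≈ (0.250000/3) × 126.407995 = 10.534000
Exact value: 10.533773
Error: 0.000227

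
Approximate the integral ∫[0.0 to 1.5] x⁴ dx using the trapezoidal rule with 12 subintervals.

f(x) = x⁴
a = 0.0, b = 1.5, n = 12
h = (b - a)/n = 0.125000

Trapezoidal rule: (h/2)[f(x₀) + 2f(x₁) + 2f(x₂) + ... + f(xₙ)]

x_0 = 0.0000, f(x_0) = 0.000000, coefficient = 1
x_1 = 0.1250, f(x_1) = 0.000244, coefficient = 2
x_2 = 0.2500, f(x_2) = 0.003906, coefficient = 2
x_3 = 0.3750, f(x_3) = 0.019775, coefficient = 2
x_4 = 0.5000, f(x_4) = 0.062500, coefficient = 2
x_5 = 0.6250, f(x_5) = 0.152588, coefficient = 2
x_6 = 0.7500, f(x_6) = 0.316406, coefficient = 2
x_7 = 0.8750, f(x_7) = 0.586182, coefficient = 2
x_8 = 1.0000, f(x_8) = 1.000000, coefficient = 2
x_9 = 1.1250, f(x_9) = 1.601807, coefficient = 2
x_10 = 1.2500, f(x_10) = 2.441406, coefficient = 2
x_11 = 1.3750, f(x_11) = 3.574463, coefficient = 2
x_12 = 1.5000, f(x_12) = 5.062500, coefficient = 1

I ≈ (0.125000/2) × 24.581055 = 1.536316
Exact value: 1.518750
Error: 0.017566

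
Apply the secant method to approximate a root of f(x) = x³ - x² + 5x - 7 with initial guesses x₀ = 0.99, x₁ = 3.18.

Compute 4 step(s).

f(x) = x³ - x² + 5x - 7
x₀ = 0.99, x₁ = 3.18

Secant formula: x_{n+1} = x_n - f(x_n)(x_n - x_{n-1})/(f(x_n) - f(x_{n-1}))

Iteration 1:
  f(0.990000) = -2.059801
  f(3.180000) = 30.945032
  x_2 = 3.180000 - 30.945032×(3.180000 - 0.990000)/(30.945032 - (-2.059801))
       = 1.126676
Iteration 2:
  f(3.180000) = 30.945032
  f(1.126676) = -1.205819
  x_3 = 1.126676 - (-1.205819)×(1.126676 - 3.180000)/(-1.205819 - 30.945032)
       = 1.203686
Iteration 3:
  f(1.126676) = -1.205819
  f(1.203686) = -0.686459
  x_4 = 1.203686 - (-0.686459)×(1.203686 - 1.126676)/(-0.686459 - (-1.205819))
       = 1.305473
Iteration 4:
  f(1.203686) = -0.686459
  f(1.305473) = 0.047970
  x_5 = 1.305473 - 0.047970×(1.305473 - 1.203686)/(0.047970 - (-0.686459))
       = 1.298825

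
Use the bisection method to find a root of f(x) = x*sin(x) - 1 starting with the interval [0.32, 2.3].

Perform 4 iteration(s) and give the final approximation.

f(x) = x*sin(x) - 1
Initial interval: [0.32, 2.3]

Iteration 1:
  c_1 = (0.320000 + 2.300000)/2 = 1.310000
  f(c_1) = f(1.310000) = 0.265702
  f(a) × f(c) < 0, new interval: [0.320000, 1.310000]
Iteration 2:
  c_2 = (0.320000 + 1.310000)/2 = 0.815000
  f(c_2) = f(0.815000) = -0.406904
  f(a) × f(c) ≥ 0, new interval: [0.815000, 1.310000]
Iteration 3:
  c_3 = (0.815000 + 1.310000)/2 = 1.062500
  f(c_3) = f(1.062500) = -0.071827
  f(a) × f(c) ≥ 0, new interval: [1.062500, 1.310000]
Iteration 4:
  c_4 = (1.062500 + 1.310000)/2 = 1.186250
  f(c_4) = f(1.186250) = 0.099617
  f(a) × f(c) < 0, new interval: [1.062500, 1.186250]

After 4 iteration(s), the approximation is c_4 = 1.186250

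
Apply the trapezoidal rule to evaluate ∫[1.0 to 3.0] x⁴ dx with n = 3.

f(x) = x⁴
a = 1.0, b = 3.0, n = 3
h = (b - a)/n = 0.666667

Trapezoidal rule: (h/2)[f(x₀) + 2f(x₁) + 2f(x₂) + ... + f(xₙ)]

x_0 = 1.0000, f(x_0) = 1.000000, coefficient = 1
x_1 = 1.6667, f(x_1) = 7.716049, coefficient = 2
x_2 = 2.3333, f(x_2) = 29.641975, coefficient = 2
x_3 = 3.0000, f(x_3) = 81.000000, coefficient = 1

I ≈ (0.666667/2) × 156.716049 = 52.238683
Exact value: 48.400000
Error: 3.838683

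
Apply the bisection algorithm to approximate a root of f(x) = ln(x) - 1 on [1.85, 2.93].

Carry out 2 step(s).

f(x) = ln(x) - 1
Initial interval: [1.85, 2.93]

Iteration 1:
  c_1 = (1.850000 + 2.930000)/2 = 2.390000
  f(c_1) = f(2.390000) = -0.128707
  f(a) × f(c) ≥ 0, new interval: [2.390000, 2.930000]
Iteration 2:
  c_2 = (2.390000 + 2.930000)/2 = 2.660000
  f(c_2) = f(2.660000) = -0.021674
  f(a) × f(c) ≥ 0, new interval: [2.660000, 2.930000]

After 2 iteration(s), the approximation is c_2 = 2.660000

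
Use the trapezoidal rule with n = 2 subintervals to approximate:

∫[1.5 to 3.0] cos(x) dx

f(x) = cos(x)
a = 1.5, b = 3.0, n = 2
h = (b - a)/n = 0.750000

Trapezoidal rule: (h/2)[f(x₀) + 2f(x₁) + 2f(x₂) + ... + f(xₙ)]

x_0 = 1.5000, f(x_0) = 0.070737, coefficient = 1
x_1 = 2.2500, f(x_1) = -0.628174, coefficient = 2
x_2 = 3.0000, f(x_2) = -0.989992, coefficient = 1

I ≈ (0.750000/2) × -2.175603 = -0.815851
Exact value: -0.856375
Error: 0.040524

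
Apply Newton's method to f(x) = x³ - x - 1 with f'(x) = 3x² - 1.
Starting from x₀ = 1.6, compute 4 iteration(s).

f(x) = x³ - x - 1
f'(x) = 3x² - 1
x₀ = 1.6

Newton-Raphson formula: x_{n+1} = x_n - f(x_n)/f'(x_n)

Iteration 1:
  f(1.600000) = 1.496000
  f'(1.600000) = 6.680000
  x_1 = 1.600000 - 1.496000/6.680000 = 1.376048
Iteration 2:
  f(1.376048) = 0.229510
  f'(1.376048) = 4.680524
  x_2 = 1.376048 - 0.229510/4.680524 = 1.327013
Iteration 3:
  f(1.327013) = 0.009808
  f'(1.327013) = 4.282890
  x_3 = 1.327013 - 0.009808/4.282890 = 1.324723
Iteration 4:
  f(1.324723) = 0.000021
  f'(1.324723) = 4.264672
  x_4 = 1.324723 - 0.000021/4.264672 = 1.324718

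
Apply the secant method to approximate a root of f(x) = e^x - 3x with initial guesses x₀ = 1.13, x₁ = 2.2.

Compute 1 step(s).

f(x) = e^x - 3x
x₀ = 1.13, x₁ = 2.2

Secant formula: x_{n+1} = x_n - f(x_n)(x_n - x_{n-1})/(f(x_n) - f(x_{n-1}))

Iteration 1:
  f(1.130000) = -0.294343
  f(2.200000) = 2.425013
  x_2 = 2.200000 - 2.425013×(2.200000 - 1.130000)/(2.425013 - (-0.294343))
       = 1.245817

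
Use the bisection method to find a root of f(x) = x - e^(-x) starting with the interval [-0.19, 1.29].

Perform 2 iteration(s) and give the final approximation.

f(x) = x - e^(-x)
Initial interval: [-0.19, 1.29]

Iteration 1:
  c_1 = (-0.190000 + 1.290000)/2 = 0.550000
  f(c_1) = f(0.550000) = -0.026950
  f(a) × f(c) ≥ 0, new interval: [0.550000, 1.290000]
Iteration 2:
  c_2 = (0.550000 + 1.290000)/2 = 0.920000
  f(c_2) = f(0.920000) = 0.521481
  f(a) × f(c) < 0, new interval: [0.550000, 0.920000]

After 2 iteration(s), the approximation is c_2 = 0.920000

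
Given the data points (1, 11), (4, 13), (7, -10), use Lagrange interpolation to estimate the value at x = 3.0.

Lagrange interpolation formula:
P(x) = Σ yᵢ × Lᵢ(x)
where Lᵢ(x) = Π_{j≠i} (x - xⱼ)/(xᵢ - xⱼ)

L_0(3.0) = (3.0 - 4)/(1 - 4) × (3.0 - 7)/(1 - 7) = 0.222222
L_1(3.0) = (3.0 - 1)/(4 - 1) × (3.0 - 7)/(4 - 7) = 0.888889
L_2(3.0) = (3.0 - 1)/(7 - 1) × (3.0 - 4)/(7 - 4) = -0.111111

P(3.0) = 11×L_0(3.0) + 13×L_1(3.0) + (-10)×L_2(3.0)
P(3.0) = 15.111111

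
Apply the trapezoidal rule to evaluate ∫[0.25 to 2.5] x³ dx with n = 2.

f(x) = x³
a = 0.25, b = 2.5, n = 2
h = (b - a)/n = 1.125000

Trapezoidal rule: (h/2)[f(x₀) + 2f(x₁) + 2f(x₂) + ... + f(xₙ)]

x_0 = 0.2500, f(x_0) = 0.015625, coefficient = 1
x_1 = 1.3750, f(x_1) = 2.599609, coefficient = 2
x_2 = 2.5000, f(x_2) = 15.625000, coefficient = 1

I ≈ (1.125000/2) × 20.839844 = 11.722412
Exact value: 9.764648
Error: 1.957764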